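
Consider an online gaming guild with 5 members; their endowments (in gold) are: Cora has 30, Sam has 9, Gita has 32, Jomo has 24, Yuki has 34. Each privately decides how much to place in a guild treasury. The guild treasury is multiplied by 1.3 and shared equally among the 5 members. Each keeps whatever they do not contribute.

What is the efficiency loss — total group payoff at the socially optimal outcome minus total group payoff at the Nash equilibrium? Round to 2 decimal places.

The private return per contributed unit is 1.3/5 = 0.2600 < 1 for every player regardless of endowment, so the Nash equilibrium is zero contribution and the group total is Σ E_j = 30 + 9 + 32 + 24 + 34 = 129.
Each contributed unit returns 1.300 to the group, so the social optimum is full contribution by everyone: group total = 1.300 × 129 = 167.70.
Efficiency loss = (1.300 − 1) × 129 = 38.70.

38.70 gold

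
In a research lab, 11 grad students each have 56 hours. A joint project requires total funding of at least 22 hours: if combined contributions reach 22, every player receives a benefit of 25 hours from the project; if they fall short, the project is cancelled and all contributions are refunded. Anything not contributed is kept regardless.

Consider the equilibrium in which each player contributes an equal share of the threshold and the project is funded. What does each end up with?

Equal share of the threshold: 22/11 = 2.
At this profile no one gains by cutting their contribution: any cut drops the total below 22, the project is cancelled, contributions are refunded, and the deviator ends with 56, which is less than 56 − 2 + 25 = 79. Contributing more than 2 just wastes the excess. So contributing exactly 2 is a best response.
Each player's payoff: 56 − 2 + 25 = 79.

79 hours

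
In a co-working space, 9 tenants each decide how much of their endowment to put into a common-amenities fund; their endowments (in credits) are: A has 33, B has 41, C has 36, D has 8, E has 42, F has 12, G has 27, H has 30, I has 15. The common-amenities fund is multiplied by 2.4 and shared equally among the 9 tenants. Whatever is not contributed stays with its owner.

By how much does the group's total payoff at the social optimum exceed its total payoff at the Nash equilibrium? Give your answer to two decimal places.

341.60 credits

The private return per contributed unit is 2.4/9 = 0.2667 < 1 for every player regardless of endowment, so the Nash equilibrium is zero contribution and the group total is Σ E_j = 33 + 41 + 36 + 8 + 42 + 12 + 27 + 30 + 15 = 244.
Each contributed unit returns 2.400 to the group, so the social optimum is full contribution by everyone: group total = 2.400 × 244 = 585.60.
Efficiency loss = (2.400 − 1) × 244 = 341.60.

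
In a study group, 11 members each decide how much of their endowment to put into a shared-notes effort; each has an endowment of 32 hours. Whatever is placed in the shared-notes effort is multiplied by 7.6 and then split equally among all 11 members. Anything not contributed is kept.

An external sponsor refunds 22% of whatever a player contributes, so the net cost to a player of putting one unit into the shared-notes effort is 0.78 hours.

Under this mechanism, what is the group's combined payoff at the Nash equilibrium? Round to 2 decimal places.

352.00 hours

With the mechanism, a contributed unit returns (7.6/11) / 0.78 = 0.8858 per unit of net cost — still below 1 — so contributing 0 remains dominant for every player.
Everyone keeps their endowment and the group total is 11 × 32 = 352.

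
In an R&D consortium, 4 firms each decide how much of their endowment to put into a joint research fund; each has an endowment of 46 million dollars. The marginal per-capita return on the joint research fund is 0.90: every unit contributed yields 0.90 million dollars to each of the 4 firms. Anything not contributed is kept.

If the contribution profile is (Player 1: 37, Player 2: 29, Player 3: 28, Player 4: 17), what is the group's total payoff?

472.60 million dollars

Total contributed: 37 + 29 + 28 + 17 = 111; total kept: 4 × 46 − 111 = 73.
The joint research fund pays out 0.90 × 4 × 111 = 399.60 in aggregate.
Group total = 73 + 399.60 = 472.60.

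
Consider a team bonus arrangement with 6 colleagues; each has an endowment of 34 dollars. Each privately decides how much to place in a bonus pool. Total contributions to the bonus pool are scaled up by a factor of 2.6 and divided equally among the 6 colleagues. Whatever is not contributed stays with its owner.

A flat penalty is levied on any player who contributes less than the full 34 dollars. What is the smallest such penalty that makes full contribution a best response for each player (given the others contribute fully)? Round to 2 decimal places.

19.27 dollars

Given the others contribute fully, the best deviation is to contribute 0 (any partial contribution still incurs the fine and gives up units whose private return 0.4333 is below 1).
Deviating from 34 to 0 saves 34 dollars but forfeits the deviator's share of the drop in the bonus pool: 2.6/6 × 34 = 14.73.
So the deviation gain is 34 − 14.73 = 19.27, and the fine must be at least 19.27 dollars to wipe it out.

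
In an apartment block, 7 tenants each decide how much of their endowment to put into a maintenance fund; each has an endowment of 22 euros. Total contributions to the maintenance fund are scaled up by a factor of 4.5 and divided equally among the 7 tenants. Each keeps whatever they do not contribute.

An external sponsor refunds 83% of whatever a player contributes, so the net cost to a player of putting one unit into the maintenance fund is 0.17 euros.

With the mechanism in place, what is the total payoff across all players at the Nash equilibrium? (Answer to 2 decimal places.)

820.82 euros

With the mechanism, a contributed unit returns (4.5/7) / 0.17 = 3.7815 per unit of net cost to the contributor — now above 1 — so contributing fully is weakly dominant for every player.
At the Nash equilibrium everyone contributes 22. Group total payoff = 7 × (22 × 0.83 + 4.5 × 22) = 820.82.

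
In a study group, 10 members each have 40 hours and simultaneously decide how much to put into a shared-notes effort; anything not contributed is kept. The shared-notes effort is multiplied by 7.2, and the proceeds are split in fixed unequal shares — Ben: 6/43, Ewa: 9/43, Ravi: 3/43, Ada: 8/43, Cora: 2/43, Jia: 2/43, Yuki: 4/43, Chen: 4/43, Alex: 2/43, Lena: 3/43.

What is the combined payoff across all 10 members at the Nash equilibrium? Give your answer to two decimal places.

A player with share s gets back 7.2·s per unit contributed, so full contribution is dominant for anyone with s > 1/7.2 = 0.1389 and zero contribution is dominant for anyone below.
Ben, Ewa and Ada clear that bar, contributing 40 each; the remaining 7 contribute 0. Total contributed: 120.
The shared-notes effort pays out 7.2 × 120 = 864.00 in total (split across the unequal shares, but the aggregate is all that matters for the group sum).
The 7 free-riders keep 40 each, adding 280. Group total = 280 + 864.00 = 1144.00.

1144.00 hours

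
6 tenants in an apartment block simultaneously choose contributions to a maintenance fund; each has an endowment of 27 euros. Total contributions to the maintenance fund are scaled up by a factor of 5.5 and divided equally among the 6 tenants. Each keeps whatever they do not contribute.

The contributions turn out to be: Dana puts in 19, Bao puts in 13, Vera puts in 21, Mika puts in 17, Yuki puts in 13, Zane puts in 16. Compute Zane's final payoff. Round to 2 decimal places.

101.75 euros

Total contributed: 19 + 13 + 21 + 17 + 13 + 16 = 99.
Each receives 5.5 × 99 / 6 = 90.75 from the maintenance fund.
Zane keeps 27 − 16 = 11, so Zane's payoff is 11 + 90.75 = 101.75.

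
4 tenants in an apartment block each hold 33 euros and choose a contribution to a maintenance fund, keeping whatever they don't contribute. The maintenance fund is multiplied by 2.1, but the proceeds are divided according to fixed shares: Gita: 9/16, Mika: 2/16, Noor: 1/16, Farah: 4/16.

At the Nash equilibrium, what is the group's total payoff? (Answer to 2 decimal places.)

Player j's private return per contributed unit is 2.1 × (j's share). Contributing is weakly dominant for j when that share is at least 1/2.1 = 0.4762, and contributing 0 is dominant otherwise.
The only share above 0.4762 is Gita's 9/16, contributing 33; the remaining 3 contribute 0. Total contributed: 33.
The maintenance fund pays out 2.1 × 33 = 69.30 in total (split across the unequal shares, but the aggregate is all that matters for the group sum).
The 3 free-riders keep 33 each, adding 99. Group total = 99 + 69.30 = 168.30.

168.30 euros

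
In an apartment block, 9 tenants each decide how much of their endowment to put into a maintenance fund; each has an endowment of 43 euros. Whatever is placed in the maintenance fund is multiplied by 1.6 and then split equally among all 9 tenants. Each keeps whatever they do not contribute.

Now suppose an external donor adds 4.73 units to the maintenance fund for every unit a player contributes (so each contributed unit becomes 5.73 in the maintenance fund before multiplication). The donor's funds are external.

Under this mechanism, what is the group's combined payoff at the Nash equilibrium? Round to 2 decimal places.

3548.02 euros

The effective private return per unit is now 1.6 × 5.73 / 9 = 1.0187 > 1, so every player's dominant strategy flips to full contribution.
So the Nash equilibrium is full contribution by all 9; the group earns 1.6 × 5.73 × 387 = 3548.02.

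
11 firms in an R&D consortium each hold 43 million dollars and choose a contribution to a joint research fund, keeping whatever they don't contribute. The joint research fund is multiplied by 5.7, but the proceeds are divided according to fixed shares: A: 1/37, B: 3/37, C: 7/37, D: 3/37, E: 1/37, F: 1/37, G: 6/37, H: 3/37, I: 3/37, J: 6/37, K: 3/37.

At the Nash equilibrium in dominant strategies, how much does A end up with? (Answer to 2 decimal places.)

Player j's private return per contributed unit is 5.7 × (j's share). Contributing is weakly dominant for j when that share is at least 1/5.7 = 0.1754, and contributing 0 is dominant otherwise.
The only share above 0.1754 is C's 7/37, contributing 43; the remaining 10 contribute 0. Total contributed: 43.
A keeps 43 and receives 5.7 × 43 × 1/37 = 6.62 from the joint research fund, for a payoff of 49.62.

49.62 million dollars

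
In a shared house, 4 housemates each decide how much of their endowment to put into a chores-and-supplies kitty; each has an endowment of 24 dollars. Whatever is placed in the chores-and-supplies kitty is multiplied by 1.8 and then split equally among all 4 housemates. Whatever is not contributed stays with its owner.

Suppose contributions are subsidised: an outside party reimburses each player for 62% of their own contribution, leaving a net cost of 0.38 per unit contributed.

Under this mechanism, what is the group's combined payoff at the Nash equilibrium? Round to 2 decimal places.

The effective private return per unit is now (1.8/4) / 0.38 = 1.1842 > 1, so every player's dominant strategy flips to full contribution.
At the Nash equilibrium everyone contributes 24. Group total payoff = 4 × (24 × 0.62 + 1.8 × 24) = 232.32.

232.32 dollars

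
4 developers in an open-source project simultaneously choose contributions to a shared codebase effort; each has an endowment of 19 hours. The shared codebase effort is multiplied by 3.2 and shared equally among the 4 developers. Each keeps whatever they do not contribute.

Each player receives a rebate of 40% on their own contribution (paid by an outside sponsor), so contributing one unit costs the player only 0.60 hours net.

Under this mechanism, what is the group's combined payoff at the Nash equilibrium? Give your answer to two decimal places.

The effective private return per unit is now (3.2/4) / 0.60 = 1.3333 > 1, so every player's dominant strategy flips to full contribution.
So the Nash equilibrium is full contribution by all 4; the group earns 4 × (19 × 0.40 + 3.2 × 19) = 273.60.

273.60 hours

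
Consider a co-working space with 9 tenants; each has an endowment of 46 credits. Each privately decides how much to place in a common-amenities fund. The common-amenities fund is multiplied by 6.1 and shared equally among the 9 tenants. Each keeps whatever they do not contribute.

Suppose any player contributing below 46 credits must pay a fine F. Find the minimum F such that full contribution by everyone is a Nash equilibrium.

Given the others contribute fully, the best deviation is to contribute 0 (any partial contribution still incurs the fine and gives up units whose private return 0.6778 is below 1).
Deviating from 46 to 0 saves 46 credits but forfeits the deviator's share of the drop in the common-amenities fund: 6.1/9 × 46 = 31.18.
So the deviation gain is 46 − 31.18 = 14.82, and the fine must be at least 14.82 credits to wipe it out.

14.82 credits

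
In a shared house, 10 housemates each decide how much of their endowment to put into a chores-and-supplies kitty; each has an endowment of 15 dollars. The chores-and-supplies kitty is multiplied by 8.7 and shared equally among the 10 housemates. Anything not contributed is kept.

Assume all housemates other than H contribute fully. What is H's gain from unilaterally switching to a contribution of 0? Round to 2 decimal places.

Switching from a contribution of 15 to 0 lets H keep an extra 15 dollars, but lowers the chores-and-supplies kitty by 15, which costs H their own share of that drop: 8.7/10 × 15 = 13.05.
Net gain = 15 − 13.05 = 1.95. The private return per contributed unit (0.8700) is below 1, so free-riding is indeed the best response regardless of what the others do.

1.95 dollars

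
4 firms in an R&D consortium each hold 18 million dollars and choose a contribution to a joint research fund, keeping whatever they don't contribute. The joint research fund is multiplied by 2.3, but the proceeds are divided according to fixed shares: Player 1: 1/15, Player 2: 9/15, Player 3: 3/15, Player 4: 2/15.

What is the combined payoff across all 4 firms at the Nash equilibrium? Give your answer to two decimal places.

95.40 million dollars

Each unit j contributes comes back to j as 2.3 × (j's share), so j prefers to contribute only if that share exceeds 1/2.3 = 0.4348; otherwise keeping the unit dominates.
Only Player 2 (9/15) clears that bar, contributing 18; the remaining 3 contribute 0. Total contributed: 18.
The joint research fund pays out 2.3 × 18 = 41.40 in total (split across the unequal shares, but the aggregate is all that matters for the group sum).
The 3 free-riders keep 18 each, adding 54. Group total = 54 + 41.40 = 95.40.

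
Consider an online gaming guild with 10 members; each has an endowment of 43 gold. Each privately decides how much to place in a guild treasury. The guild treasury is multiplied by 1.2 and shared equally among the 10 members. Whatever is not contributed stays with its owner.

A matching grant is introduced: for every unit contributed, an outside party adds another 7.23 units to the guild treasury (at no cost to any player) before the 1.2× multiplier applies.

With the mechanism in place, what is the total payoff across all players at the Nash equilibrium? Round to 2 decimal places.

430.00 gold

Even with the mechanism, each unit contributed returns only 1.2 × 8.23 / 10 = 0.9876 per unit of net cost, so contributing nothing is still dominant.
At the Nash equilibrium no one contributes; group total payoff = 10 × 43 = 430.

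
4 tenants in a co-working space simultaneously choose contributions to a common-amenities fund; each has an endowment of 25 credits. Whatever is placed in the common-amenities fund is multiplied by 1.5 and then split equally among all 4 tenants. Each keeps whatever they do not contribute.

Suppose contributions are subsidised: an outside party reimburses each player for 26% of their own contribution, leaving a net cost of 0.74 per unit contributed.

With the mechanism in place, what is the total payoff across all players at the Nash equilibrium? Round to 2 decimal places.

The effective private return is (1.5/4) / 0.74 = 0.5068, which is still under 1, so the mechanism doesn't change anyone's dominant strategy: zero contribution.
Everyone keeps their endowment and the group total is 4 × 25 = 100.

100.00 credits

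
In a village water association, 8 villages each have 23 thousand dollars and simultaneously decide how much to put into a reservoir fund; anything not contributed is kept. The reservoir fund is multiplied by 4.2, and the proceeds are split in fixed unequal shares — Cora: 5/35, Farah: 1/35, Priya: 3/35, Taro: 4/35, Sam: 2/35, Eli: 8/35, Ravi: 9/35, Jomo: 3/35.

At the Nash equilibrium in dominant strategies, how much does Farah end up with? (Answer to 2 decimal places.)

25.76 thousand dollars

Each unit j contributes comes back to j as 4.2 × (j's share), so j prefers to contribute only if that share exceeds 1/4.2 = 0.2381; otherwise keeping the unit dominates.
Ravi alone (share 9/35) is above the threshold, contributing 23; the remaining 7 contribute 0. Total contributed: 23.
Farah keeps 23 and receives 4.2 × 23 × 1/35 = 2.76 from the reservoir fund, for a payoff of 25.76.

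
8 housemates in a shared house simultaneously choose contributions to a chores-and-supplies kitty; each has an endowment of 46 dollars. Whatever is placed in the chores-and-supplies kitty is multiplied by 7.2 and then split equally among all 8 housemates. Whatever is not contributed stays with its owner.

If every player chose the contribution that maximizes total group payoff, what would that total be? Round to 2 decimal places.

2649.60 dollars

Each contributed unit returns 7.200 to the group as a whole (0.9000 to each of 8 players), which exceeds 1, so the social optimum is full contribution: group total = 7.200 × 368 = 2649.60.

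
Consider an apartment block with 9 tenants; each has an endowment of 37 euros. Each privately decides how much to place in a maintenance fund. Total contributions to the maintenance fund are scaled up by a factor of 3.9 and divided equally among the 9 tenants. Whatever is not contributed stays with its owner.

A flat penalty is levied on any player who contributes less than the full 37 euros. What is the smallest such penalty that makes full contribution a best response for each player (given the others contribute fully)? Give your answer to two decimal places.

20.97 euros

Given the others contribute fully, the best deviation is to contribute 0 (any partial contribution still incurs the fine and gives up units whose private return 0.4333 is below 1).
Deviating from 37 to 0 saves 37 euros but forfeits the deviator's share of the drop in the maintenance fund: 3.9/9 × 37 = 16.03.
So the deviation gain is 37 − 16.03 = 20.97, and the fine must be at least 20.97 euros to wipe it out.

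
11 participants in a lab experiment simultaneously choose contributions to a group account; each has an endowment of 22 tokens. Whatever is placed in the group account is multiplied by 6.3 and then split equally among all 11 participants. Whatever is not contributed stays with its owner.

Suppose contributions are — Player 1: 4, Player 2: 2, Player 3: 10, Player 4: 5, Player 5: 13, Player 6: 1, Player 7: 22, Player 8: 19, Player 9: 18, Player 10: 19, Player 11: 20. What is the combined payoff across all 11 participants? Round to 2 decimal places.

946.90 tokens

Total contributed: 4 + 2 + 10 + 5 + 13 + 1 + 22 + 19 + 18 + 19 + 20 = 133; total kept: 11 × 22 − 133 = 109.
The group account pays out 6.3 × 133 = 837.90 in aggregate.
Group total = 109 + 837.90 = 946.90.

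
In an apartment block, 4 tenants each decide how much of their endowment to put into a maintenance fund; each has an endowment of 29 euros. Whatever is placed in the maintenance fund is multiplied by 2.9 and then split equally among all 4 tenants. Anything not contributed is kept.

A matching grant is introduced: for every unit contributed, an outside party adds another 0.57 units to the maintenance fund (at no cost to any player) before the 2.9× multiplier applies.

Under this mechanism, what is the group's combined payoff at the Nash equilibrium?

528.15 euros

With the mechanism, a contributed unit returns 2.9 × 1.57 / 4 = 1.1383 per unit of net cost to the contributor — now above 1 — so contributing fully is weakly dominant for every player.
So the Nash equilibrium is full contribution by all 4; the group earns 2.9 × 1.57 × 116 = 528.15.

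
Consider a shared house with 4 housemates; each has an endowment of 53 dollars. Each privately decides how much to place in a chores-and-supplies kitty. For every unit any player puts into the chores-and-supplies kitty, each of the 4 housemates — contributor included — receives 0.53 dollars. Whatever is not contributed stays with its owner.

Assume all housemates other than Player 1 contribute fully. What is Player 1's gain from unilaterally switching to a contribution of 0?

Switching from a contribution of 53 to 0 lets Player 1 keep an extra 53 dollars, but lowers the chores-and-supplies kitty by 53, which costs Player 1 their own share of that drop: 0.53 × 53 = 28.09.
Net gain = 53 − 28.09 = 24.91. The private return per contributed unit (0.53) is below 1, so free-riding is indeed the best response regardless of what the others do.

24.91 dollars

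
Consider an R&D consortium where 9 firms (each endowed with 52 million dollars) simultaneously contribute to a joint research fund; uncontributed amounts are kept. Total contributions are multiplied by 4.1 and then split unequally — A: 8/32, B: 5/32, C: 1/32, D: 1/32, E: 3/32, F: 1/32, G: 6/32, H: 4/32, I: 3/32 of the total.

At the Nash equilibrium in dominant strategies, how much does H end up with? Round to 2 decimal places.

78.65 million dollars

For player j, contributing a unit is worthwhile iff 4.1 × (j's share) ≥ 1, i.e. iff j's share is at least 0.2439.
The only share above 0.2439 is A's 8/32, contributing 52; the remaining 8 contribute 0. Total contributed: 52.
H keeps 52 and receives 4.1 × 52 × 4/32 = 26.65 from the joint research fund, for a payoff of 78.65.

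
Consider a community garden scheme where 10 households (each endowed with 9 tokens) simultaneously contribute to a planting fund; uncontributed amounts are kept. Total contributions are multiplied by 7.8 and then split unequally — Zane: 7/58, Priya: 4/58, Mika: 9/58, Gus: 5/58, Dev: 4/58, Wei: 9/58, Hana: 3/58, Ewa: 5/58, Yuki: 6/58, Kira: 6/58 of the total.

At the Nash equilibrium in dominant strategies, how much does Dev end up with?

18.68 tokens

For player j, contributing a unit is worthwhile iff 7.8 × (j's share) ≥ 1, i.e. iff j's share is at least 0.1282.
Mika and Wei clear that bar, contributing 9 each; the remaining 8 contribute 0. Total contributed: 18.
Dev keeps 9 and receives 7.8 × 18 × 4/58 = 9.68 from the planting fund, for a payoff of 18.68.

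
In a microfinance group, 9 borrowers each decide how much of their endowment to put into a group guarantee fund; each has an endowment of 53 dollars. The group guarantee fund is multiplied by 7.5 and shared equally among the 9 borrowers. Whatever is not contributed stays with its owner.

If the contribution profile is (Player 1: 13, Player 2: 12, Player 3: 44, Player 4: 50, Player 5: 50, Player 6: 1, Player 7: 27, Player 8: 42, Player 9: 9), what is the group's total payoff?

Total contributed: 13 + 12 + 44 + 50 + 50 + 1 + 27 + 42 + 9 = 248; total kept: 9 × 53 − 248 = 229.
The group guarantee fund pays out 7.5 × 248 = 1860.00 in aggregate.
Group total = 229 + 1860.00 = 2089.00.

2089.00 dollars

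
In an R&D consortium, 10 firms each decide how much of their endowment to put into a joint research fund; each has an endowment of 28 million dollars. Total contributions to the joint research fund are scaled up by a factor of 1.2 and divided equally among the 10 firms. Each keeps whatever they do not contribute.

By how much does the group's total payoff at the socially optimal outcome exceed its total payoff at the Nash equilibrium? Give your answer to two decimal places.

Each contributed unit returns 1.2/10 = 0.1200 to its contributor — below 1 — so contributing 0 is dominant for every player. At the Nash equilibrium everyone keeps their 28, and the group total is 10 × 28 = 280.
Each contributed unit returns 1.200 to the group as a whole (0.1200 to each of 10 players), which exceeds 1, so the social optimum is full contribution: group total = 1.200 × 280 = 336.00.
Efficiency loss = 336.00 − 280 = 56.00.

56.00 million dollars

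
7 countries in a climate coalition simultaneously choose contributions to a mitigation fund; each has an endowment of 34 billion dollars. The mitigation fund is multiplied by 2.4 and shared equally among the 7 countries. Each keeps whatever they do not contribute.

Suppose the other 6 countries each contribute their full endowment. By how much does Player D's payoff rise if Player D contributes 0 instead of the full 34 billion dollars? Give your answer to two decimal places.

22.34 billion dollars

Switching from a contribution of 34 to 0 lets Player D keep an extra 34 billion dollars, but lowers the mitigation fund by 34, which costs Player D their own share of that drop: 2.4/7 × 34 = 11.66.
Net gain = 34 − 11.66 = 22.34. The private return per contributed unit (0.3429) is below 1, so free-riding is indeed the best response regardless of what the others do.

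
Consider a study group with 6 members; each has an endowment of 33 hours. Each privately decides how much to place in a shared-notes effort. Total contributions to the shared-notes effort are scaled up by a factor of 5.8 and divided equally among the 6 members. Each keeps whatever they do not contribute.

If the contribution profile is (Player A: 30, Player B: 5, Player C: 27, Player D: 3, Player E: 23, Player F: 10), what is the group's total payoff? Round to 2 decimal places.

668.40 hours

Total contributed: 30 + 5 + 27 + 3 + 23 + 10 = 98; total kept: 6 × 33 − 98 = 100.
The shared-notes effort pays out 5.8 × 98 = 568.40 in aggregate.
Group total = 100 + 568.40 = 668.40.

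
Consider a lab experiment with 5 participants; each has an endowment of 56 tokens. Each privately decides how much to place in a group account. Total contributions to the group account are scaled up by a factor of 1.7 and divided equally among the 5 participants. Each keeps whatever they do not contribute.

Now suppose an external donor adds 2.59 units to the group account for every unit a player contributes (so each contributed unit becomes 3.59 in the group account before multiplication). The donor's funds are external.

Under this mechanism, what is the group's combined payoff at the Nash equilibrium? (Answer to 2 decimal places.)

The effective private return per unit is now 1.7 × 3.59 / 5 = 1.2206 > 1, so every player's dominant strategy flips to full contribution.
At the Nash equilibrium everyone contributes 56. Group total payoff = 1.7 × 3.59 × 280 = 1708.84.

1708.84 tokens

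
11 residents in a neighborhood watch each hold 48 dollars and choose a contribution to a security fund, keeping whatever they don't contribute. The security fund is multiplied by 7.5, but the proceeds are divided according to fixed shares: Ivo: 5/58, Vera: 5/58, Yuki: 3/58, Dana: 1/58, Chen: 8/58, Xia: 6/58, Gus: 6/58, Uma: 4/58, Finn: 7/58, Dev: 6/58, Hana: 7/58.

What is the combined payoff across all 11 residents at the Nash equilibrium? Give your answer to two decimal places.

840.00 dollars

A player with share s gets back 7.5·s per unit contributed, so full contribution is dominant for anyone with s > 1/7.5 = 0.1333 and zero contribution is dominant for anyone below.
Only Chen (8/58) clears that bar, contributing 48; the remaining 10 contribute 0. Total contributed: 48.
The security fund pays out 7.5 × 48 = 360.00 in total (split across the unequal shares, but the aggregate is all that matters for the group sum).
The 10 free-riders keep 48 each, adding 480. Group total = 480 + 360.00 = 840.00.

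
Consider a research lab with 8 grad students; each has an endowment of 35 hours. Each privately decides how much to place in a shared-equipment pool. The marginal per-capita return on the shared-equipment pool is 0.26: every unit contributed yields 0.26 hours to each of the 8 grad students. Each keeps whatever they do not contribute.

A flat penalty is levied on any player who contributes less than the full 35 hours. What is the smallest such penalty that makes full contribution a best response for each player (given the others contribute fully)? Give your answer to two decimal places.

25.90 hours

Given the others contribute fully, the best deviation is to contribute 0 (any partial contribution still incurs the fine and gives up units whose private return 0.26 is below 1).
Deviating from 35 to 0 saves 35 hours but forfeits the deviator's share of the drop in the shared-equipment pool: 0.26 × 35 = 9.10.
So the deviation gain is 35 − 9.10 = 25.90, and the fine must be at least 25.90 hours to wipe it out.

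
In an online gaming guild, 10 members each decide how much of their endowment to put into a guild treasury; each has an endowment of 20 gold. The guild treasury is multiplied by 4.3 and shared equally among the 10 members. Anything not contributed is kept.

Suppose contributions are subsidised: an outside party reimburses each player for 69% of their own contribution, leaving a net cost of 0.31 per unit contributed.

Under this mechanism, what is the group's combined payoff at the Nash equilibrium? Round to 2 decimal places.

998.00 gold

With the mechanism, a contributed unit returns (4.3/10) / 0.31 = 1.3871 per unit of net cost to the contributor — now above 1 — so contributing fully is weakly dominant for every player.
So the Nash equilibrium is full contribution by all 10; the group earns 10 × (20 × 0.69 + 4.3 × 20) = 998.00.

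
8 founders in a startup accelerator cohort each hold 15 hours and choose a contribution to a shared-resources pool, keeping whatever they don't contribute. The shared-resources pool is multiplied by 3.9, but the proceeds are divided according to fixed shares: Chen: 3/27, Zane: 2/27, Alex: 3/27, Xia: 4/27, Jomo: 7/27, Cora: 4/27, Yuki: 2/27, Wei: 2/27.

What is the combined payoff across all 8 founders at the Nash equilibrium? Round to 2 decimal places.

Each unit j contributes comes back to j as 3.9 × (j's share), so j prefers to contribute only if that share exceeds 1/3.9 = 0.2564; otherwise keeping the unit dominates.
Jomo alone (share 7/27) is above the threshold, contributing 15; the remaining 7 contribute 0. Total contributed: 15.
The shared-resources pool pays out 3.9 × 15 = 58.50 in total (split across the unequal shares, but the aggregate is all that matters for the group sum).
The 7 free-riders keep 15 each, adding 105. Group total = 105 + 58.50 = 163.50.

163.50 hours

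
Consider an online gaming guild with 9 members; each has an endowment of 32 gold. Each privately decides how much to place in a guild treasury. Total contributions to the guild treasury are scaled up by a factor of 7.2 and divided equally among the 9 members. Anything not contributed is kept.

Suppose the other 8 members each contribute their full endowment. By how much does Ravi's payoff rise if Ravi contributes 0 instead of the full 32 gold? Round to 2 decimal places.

6.40 gold

Switching from a contribution of 32 to 0 lets Ravi keep an extra 32 gold, but lowers the guild treasury by 32, which costs Ravi their own share of that drop: 7.2/9 × 32 = 25.60.
Net gain = 32 − 25.60 = 6.40. The private return per contributed unit (0.8000) is below 1, so free-riding is indeed the best response regardless of what the others do.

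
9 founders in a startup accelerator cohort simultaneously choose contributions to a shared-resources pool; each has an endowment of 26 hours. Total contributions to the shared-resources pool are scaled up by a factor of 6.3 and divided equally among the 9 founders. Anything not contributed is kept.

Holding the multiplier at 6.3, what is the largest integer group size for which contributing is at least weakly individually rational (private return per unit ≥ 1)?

Private return per unit is 6.3/(group size), which is ≥ 1 whenever the group size is ≤ 6.3.
The largest such integer is 6.

6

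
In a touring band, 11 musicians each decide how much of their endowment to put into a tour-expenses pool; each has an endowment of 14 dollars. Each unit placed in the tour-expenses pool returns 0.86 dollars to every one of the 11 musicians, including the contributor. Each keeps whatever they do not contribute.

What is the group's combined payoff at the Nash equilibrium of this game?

154.00 dollars

The private return per contributed unit is 0.86 < 1, so contributing 0 is dominant for every player. At the Nash equilibrium everyone keeps their 14, and the group total is 11 × 14 = 154.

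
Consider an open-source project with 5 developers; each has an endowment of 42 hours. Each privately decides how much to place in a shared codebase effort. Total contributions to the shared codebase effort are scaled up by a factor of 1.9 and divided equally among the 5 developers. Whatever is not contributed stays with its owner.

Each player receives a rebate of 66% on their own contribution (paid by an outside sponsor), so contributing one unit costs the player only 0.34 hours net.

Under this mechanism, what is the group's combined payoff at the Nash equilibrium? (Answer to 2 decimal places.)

537.60 hours

Under the mechanism each unit contributed yields (1.9/5) / 0.34 = 1.1176 back to its contributor per unit of net cost, which exceeds 1, making full contribution the dominant choice for everyone.
So the Nash equilibrium is full contribution by all 5; the group earns 5 × (42 × 0.66 + 1.9 × 42) = 537.60.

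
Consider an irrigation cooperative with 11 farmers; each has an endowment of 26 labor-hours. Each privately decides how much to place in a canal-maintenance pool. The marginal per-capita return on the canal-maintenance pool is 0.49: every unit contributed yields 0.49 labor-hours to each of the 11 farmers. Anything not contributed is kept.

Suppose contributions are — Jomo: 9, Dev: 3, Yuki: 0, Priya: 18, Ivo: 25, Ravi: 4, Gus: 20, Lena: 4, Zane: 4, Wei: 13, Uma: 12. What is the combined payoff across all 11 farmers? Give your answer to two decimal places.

Total contributed: 9 + 3 + 0 + 18 + 25 + 4 + 20 + 4 + 4 + 13 + 12 = 112; total kept: 11 × 26 − 112 = 174.
The canal-maintenance pool pays out 0.49 × 11 × 112 = 603.68 in aggregate.
Group total = 174 + 603.68 = 777.68.

777.68 labor-hours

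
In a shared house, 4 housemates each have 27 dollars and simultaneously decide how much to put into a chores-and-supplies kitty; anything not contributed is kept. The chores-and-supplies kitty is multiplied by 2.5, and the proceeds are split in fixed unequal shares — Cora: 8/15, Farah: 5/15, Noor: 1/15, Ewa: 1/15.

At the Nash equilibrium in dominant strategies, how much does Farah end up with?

Each unit j contributes comes back to j as 2.5 × (j's share), so j prefers to contribute only if that share exceeds 1/2.5 = 0.4000; otherwise keeping the unit dominates.
Only Cora (8/15) clears that bar, contributing 27; the remaining 3 contribute 0. Total contributed: 27.
Farah keeps 27 and receives 2.5 × 27 × 5/15 = 22.50 from the chores-and-supplies kitty, for a payoff of 49.50.

49.50 dollars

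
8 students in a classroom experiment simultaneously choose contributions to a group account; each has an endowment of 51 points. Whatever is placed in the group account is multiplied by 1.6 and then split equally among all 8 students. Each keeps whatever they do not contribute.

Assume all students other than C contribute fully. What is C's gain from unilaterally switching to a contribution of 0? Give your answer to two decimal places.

40.80 points

Switching from a contribution of 51 to 0 lets C keep an extra 51 points, but lowers the group account by 51, which costs C their own share of that drop: 1.6/8 × 51 = 10.20.
Net gain = 51 − 10.20 = 40.80. The private return per contributed unit (0.2000) is below 1, so free-riding is indeed the best response regardless of what the others do.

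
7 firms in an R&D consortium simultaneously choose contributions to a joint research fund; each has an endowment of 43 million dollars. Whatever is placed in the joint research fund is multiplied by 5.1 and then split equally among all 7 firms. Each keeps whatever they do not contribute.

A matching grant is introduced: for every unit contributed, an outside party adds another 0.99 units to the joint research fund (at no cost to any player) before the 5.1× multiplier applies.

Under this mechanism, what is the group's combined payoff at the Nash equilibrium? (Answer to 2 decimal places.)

3054.85 million dollars

The effective private return per unit is now 5.1 × 1.99 / 7 = 1.4499 > 1, so every player's dominant strategy flips to full contribution.
So the Nash equilibrium is full contribution by all 7; the group earns 5.1 × 1.99 × 301 = 3054.85.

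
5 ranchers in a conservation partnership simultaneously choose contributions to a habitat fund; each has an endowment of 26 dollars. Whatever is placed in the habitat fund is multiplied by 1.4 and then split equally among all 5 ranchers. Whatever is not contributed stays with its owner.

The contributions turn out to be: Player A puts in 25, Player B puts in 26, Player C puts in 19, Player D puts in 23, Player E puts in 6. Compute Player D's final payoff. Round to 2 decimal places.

30.72 dollars

Total contributed: 25 + 26 + 19 + 23 + 6 = 99.
Each receives 1.4 × 99 / 5 = 27.72 from the habitat fund.
Player D keeps 26 − 23 = 3, so Player D's payoff is 3 + 27.72 = 30.72.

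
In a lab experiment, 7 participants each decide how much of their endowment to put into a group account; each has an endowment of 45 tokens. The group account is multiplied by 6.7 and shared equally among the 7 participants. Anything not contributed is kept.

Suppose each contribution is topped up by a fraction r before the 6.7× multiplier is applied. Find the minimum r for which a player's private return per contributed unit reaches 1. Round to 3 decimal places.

0.045

With matching at rate r, one contributed unit becomes (1 + r) in the group account and returns 6.7 × (1 + r) / 7 to the contributor.
Setting this equal to 1: 1 + r = 7/6.7 = 1.0448.
So the minimum matching rate is r = 1.0448 − 1 = 0.045.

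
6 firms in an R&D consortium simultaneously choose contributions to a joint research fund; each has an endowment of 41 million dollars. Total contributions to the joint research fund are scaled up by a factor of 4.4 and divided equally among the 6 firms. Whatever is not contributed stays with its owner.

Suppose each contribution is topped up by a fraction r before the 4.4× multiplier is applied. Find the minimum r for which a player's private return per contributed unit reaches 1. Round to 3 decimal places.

0.364

With matching at rate r, one contributed unit becomes (1 + r) in the joint research fund and returns 4.4 × (1 + r) / 6 to the contributor.
Setting this equal to 1: 1 + r = 6/4.4 = 1.3636.
So the minimum matching rate is r = 1.3636 − 1 = 0.364.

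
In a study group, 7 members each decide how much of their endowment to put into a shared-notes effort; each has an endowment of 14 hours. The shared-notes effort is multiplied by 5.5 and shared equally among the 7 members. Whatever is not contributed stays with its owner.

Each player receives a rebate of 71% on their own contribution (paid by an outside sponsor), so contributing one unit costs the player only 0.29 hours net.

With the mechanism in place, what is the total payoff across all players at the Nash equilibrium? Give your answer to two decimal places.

608.58 hours

With the mechanism, a contributed unit returns (5.5/7) / 0.29 = 2.7094 per unit of net cost to the contributor — now above 1 — so contributing fully is weakly dominant for every player.
At the Nash equilibrium everyone contributes 14. Group total payoff = 7 × (14 × 0.71 + 5.5 × 14) = 608.58.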